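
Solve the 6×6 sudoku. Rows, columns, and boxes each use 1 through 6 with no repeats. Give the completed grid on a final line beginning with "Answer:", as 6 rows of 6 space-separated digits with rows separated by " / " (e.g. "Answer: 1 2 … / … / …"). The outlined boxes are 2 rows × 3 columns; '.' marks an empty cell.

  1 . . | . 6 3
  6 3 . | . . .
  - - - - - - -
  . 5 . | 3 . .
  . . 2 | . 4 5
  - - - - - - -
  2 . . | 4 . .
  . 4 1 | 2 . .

Step 1. [r5c3∈{3,5,6}] r5c3 is the only open cell in col 3 admitting 3. So r5c3=3.
Step 2. [r2c6∈{1,2,4}] in col 6, 4 fits only at r2c6. So r2c6=4.
Step 3. [r4c4∈{1,6}] in col 4, 6 fits only at r4c4 ⇒ r4c4=6.
Step 4. [r5c5∈{1,5}] 5 has one home in row 5: r5c5, so r5c5=5.
Step 5. [r1c3∈{4,5}] row 1 places 4 nowhere but r1c3. So r1c3=4.
Step 6. [r5c6∈{1,6}] 1 has one home in row 5: r5c6 ⇒ r5c6=1.
Step 7. [r2c5∈{1,2}] 2 has one home in row 2: r2c5 ⇒ r2c5=2.
Step 8. [r2c4∈{1,5}] across row 2, 1 lands solely at r2c4. So r2c4=1.
Step 9. [r6c6∈{6}] r6c6's peers cover all but 6 ⇒ r6c6=6.
Step 10. [r5c2∈{6}] only 6 remains possible at r5c2. So r5c2=6.
Step 11. [r1c2∈{2}] r1c2's peers cover all but 2 ⇒ r1c2=2.
Step 12. [r1c4∈{5}] only 5 remains possible at r1c4. So r1c4=5.
Step 13. [r2c3∈{5}] only 5 remains possible at r2c3, so r2c3=5.
Step 14. [r3c5∈{1}] only 1 remains possible at r3c5, so r3c5=1.
Step 15. [r3c3∈{6}] r3c3 is down to just 6 ⇒ r3c3=6.
Step 16. [r3c6∈{2}] only 2 remains possible at r3c6 ⇒ r3c6=2.
Step 17. [r3c1∈{4}] r3c1 is down to just 4, so r3c1=4.
Step 18. [r4c2∈{1}] r4c2's peers cover all but 1. So r4c2=1.
Step 19. [r4c1∈{3}] r4c1 has the single candidate 3. So r4c1=3.
Step 20. [r6c5∈{3}] r6c5 has the single candidate 3, so r6c5=3.
Step 21. [r6c1∈{5}] r6c1 is down to just 5. So r6c1=5.

Answer: 1 2 4 5 6 3 / 6 3 5 1 2 4 / 4 5 6 3 1 2 / 3 1 2 6 4 5 / 2 6 3 4 5 1 / 5 4 1 2 3 6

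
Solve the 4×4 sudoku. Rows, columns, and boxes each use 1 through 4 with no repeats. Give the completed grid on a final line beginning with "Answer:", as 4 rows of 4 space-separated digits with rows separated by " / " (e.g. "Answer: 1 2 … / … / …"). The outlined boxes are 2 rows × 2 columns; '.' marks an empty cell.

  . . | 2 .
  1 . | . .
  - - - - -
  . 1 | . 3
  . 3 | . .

Step 1. [r2c4∈{4}] r2c4's peers cover all but 4, so r2c4=4.
Step 2. [r4c3∈{1,4}] r4c3 is the only open cell in col 3 admitting 1. So r4c3=1.
Step 3. [r4c1∈{2,4}] r4c1 is the only open cell in row 4 admitting 4 ⇒ r4c1=4.
Step 4. [r1c4∈{1}] r1c4's peers cover all but 1 ⇒ r1c4=1.
Step 5. [r1c2∈{4}] r1c2 is down to just 4, so r1c2=4.
Step 6. [r2c2∈{2}] r2c2 has the single candidate 2, so r2c2=2.
Step 7. [r3c3∈{4}] only 4 remains possible at r3c3 ⇒ r3c3=4.
Step 8. [r2c3∈{3}] r2c3 is down to just 3 ⇒ r2c3=3.
Step 9. [r4c4∈{2}] r4c4 is down to just 2 ⇒ r4c4=2.
Step 10. [r3c1∈{2}] nothing but 2 survives at r3c1. So r3c1=2.
Step 11. [r1c1∈{3}] nothing but 3 survives at r1c1, so r1c1=3.

Answer: 3 4 2 1 / 1 2 3 4 / 2 1 4 3 / 4 3 1 2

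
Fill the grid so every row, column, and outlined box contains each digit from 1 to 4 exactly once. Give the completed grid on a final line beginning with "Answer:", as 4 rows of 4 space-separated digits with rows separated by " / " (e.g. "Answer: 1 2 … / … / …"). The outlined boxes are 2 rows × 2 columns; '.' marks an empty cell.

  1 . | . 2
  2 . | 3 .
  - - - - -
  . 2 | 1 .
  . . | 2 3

Step 1. [r2c2∈{4}] nothing but 4 survives at r2c2, so r2c2=4.
Step 2. [r3c1∈{3,4}] in row 3, 3 fits only at r3c1 ⇒ r3c1=3.
Step 3. [r2c4∈{1}] only 1 remains possible at r2c4 ⇒ r2c4=1.
Step 4. [r1c2∈{3}] nothing but 3 survives at r1c2. So r1c2=3.
Step 5. [r4c1∈{4}] r4c1's peers cover all but 4, so r4c1=4.
Step 6. [r4c2∈{1}] only 1 remains possible at r4c2 ⇒ r4c2=1.
Step 7. [r1c3∈{4}] r1c3 has the single candidate 4, so r1c3=4.
Step 8. [r3c4∈{4}] r3c4 is down to just 4. So r3c4=4.

Answer: 1 3 4 2 / 2 4 3 1 / 3 2 1 4 / 4 1 2 3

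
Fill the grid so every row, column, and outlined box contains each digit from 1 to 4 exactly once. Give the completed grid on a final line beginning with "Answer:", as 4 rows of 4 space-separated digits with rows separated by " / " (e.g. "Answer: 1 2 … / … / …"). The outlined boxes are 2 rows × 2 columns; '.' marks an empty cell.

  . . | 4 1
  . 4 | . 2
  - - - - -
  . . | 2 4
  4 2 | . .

Step 1. [r1c2∈{3}] nothing but 3 survives at r1c2 ⇒ r1c2=3.
Step 2. [r2c1∈{1}] r2c1 is down to just 1. So r2c1=1.
Step 3. [r4c3∈{1,3}] across row 4, 1 lands solely at r4c3 ⇒ r4c3=1.
Step 4. [r3c2∈{1}] only 1 remains possible at r3c2 ⇒ r3c2=1.
Step 5. [r2c3∈{3}] r2c3 has the single candidate 3 ⇒ r2c3=3.
Step 6. [r3c1∈{3}] nothing but 3 survives at r3c1 ⇒ r3c1=3.
Step 7. [r1c1∈{2}] r1c1 has the single candidate 2, so r1c1=2.
Step 8. [r4c4∈{3}] nothing but 3 survives at r4c4. So r4c4=3.

Answer: 2 3 4 1 / 1 4 3 2 / 3 1 2 4 / 4 2 1 3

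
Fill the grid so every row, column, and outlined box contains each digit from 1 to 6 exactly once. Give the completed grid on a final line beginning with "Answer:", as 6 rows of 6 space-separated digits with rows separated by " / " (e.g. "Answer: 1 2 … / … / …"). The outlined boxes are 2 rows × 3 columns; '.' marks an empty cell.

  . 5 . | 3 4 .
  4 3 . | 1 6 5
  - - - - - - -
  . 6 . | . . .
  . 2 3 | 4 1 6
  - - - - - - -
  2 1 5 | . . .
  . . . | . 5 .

Step 1. [r3c5∈{2,3}] r3c5 is the only open cell in col 5 admitting 2 ⇒ r3c5=2.
Step 2. [r6c6∈{1,2,3,4}] row 6 places 1 nowhere but r6c6 ⇒ r6c6=1.
Step 3. [r3c3∈{1,4}] 4 has one home in row 3: r3c3. So r3c3=4.
Step 4. [r1c3∈{1,2,6}] in col 3, 1 fits only at r1c3. So r1c3=1.
Step 5. [r6c3∈{6}] r6c3 has the single candidate 6, so r6c3=6.
Step 6. [r5c5∈{3}] only 3 remains possible at r5c5, so r5c5=3.
Step 7. [r3c4∈{5}] only 5 remains possible at r3c4, so r3c4=5.
Step 8. [r4c1∈{5}] r4c1 is down to just 5, so r4c1=5.
Step 9. [r3c6∈{3}] nothing but 3 survives at r3c6 ⇒ r3c6=3.
Step 10. [r2c3∈{2}] r2c3's peers cover all but 2 ⇒ r2c3=2.
Step 11. [r1c1∈{6}] only 6 remains possible at r1c1 ⇒ r1c1=6.
Step 12. [r6c4∈{2}] r6c4's peers cover all but 2, so r6c4=2.
Step 13. [r3c1∈{1}] only 1 remains possible at r3c1 ⇒ r3c1=1.
Step 14. [r6c2∈{4}] nothing but 4 survives at r6c2, so r6c2=4.
Step 15. [r1c6∈{2}] r1c6 is down to just 2, so r1c6=2.
Step 16. [r5c4∈{6}] r5c4 has the single candidate 6 ⇒ r5c4=6.
Step 17. [r5c6∈{4}] r5c6's peers cover all but 4. So r5c6=4.
Step 18. [r6c1∈{3}] r6c1 is down to just 3. So r6c1=3.

Answer: 6 5 1 3 4 2 / 4 3 2 1 6 5 / 1 6 4 5 2 3 / 5 2 3 4 1 6 / 2 1 5 6 3 4 / 3 4 6 2 5 1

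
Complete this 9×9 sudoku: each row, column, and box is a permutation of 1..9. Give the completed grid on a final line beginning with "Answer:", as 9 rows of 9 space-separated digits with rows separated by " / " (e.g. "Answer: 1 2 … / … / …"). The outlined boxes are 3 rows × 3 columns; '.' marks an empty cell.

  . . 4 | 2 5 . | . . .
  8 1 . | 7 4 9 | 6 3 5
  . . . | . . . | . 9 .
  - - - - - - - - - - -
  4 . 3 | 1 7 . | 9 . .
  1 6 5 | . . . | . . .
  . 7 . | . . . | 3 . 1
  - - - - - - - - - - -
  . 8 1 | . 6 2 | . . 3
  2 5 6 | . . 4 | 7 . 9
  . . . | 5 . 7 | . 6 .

Step 1. [r6c1∈{9}] nothing but 9 survives at r6c1 ⇒ r6c1=9.
Step 2. [r6c3∈{2,8}] r6c3 is the only open cell in col 3 admitting 8 ⇒ r6c3=8.
Step 3. [r3c3∈{2,7}] across col 3, 7 lands solely at r3c3, so r3c3=7.
Step 4. [r9c2∈{3,4,9}] 4 has one home in col 2: r9c2, so r9c2=4.
Step 5. [r4c9∈{2,6,8}] across col 9, 6 lands solely at r4c9, so r4c9=6.
Step 6. [r9c1∈{3}] nothing but 3 survives at r9c1, so r9c1=3.
Step 7. [r7c7∈{4,5}] r7c7 is the only open cell in col 7 admitting 5, so r7c7=5.
Step 8. [r7c8∈{4}] r7c8 has the single candidate 4 ⇒ r7c8=4.
Step 9. [r1c1∈{6}] r1c1 has the single candidate 6 ⇒ r1c1=6.
Step 10. [r7c4∈{9}] r7c4 is down to just 9 ⇒ r7c4=9.
Step 11. [r5c5∈{2,3,8,9}] row 5 places 9 nowhere but r5c5 ⇒ r5c5=9.
Step 12. [r4c2∈{2}] r4c2's peers cover all but 2, so r4c2=2.
Step 13. [r3c2∈{3}] only 3 remains possible at r3c2, so r3c2=3.
Step 14. [r8c5∈{1,3,8}] across col 5, 3 lands solely at r8c5 ⇒ r8c5=3.
Step 15. [r8c4∈{8}] r8c4 is down to just 8, so r8c4=8.
Step 16. [r3c5∈{1,8}] col 5 places 8 nowhere but r3c5, so r3c5=8.
Step 17. [r1c6∈{1,3}] row 1 places 3 nowhere but r1c6. So r1c6=3.
Step 18. [r5c6∈{8}] r5c6 has the single candidate 8 ⇒ r5c6=8.
Step 19. [r4c8∈{5,8}] across row 4, 8 lands solely at r4c8, so r4c8=8.
Step 20. [r8c8∈{1}] r8c8's peers cover all but 1, so r8c8=1.
Step 21. [r3c4∈{6}] only 6 remains possible at r3c4, so r3c4=6.
Step 22. [r6c8∈{2,5}] in col 8, 5 fits only at r6c8. So r6c8=5.
Step 23. [r5c8∈{2,7}] in col 8, 2 fits only at r5c8, so r5c8=2.
Step 24. [r5c7∈{4}] nothing but 4 survives at r5c7. So r5c7=4.
Step 25. [r1c7∈{1,8}] in row 1, 1 fits only at r1c7 ⇒ r1c7=1.
Step 26. [r9c7∈{2,8}] across col 7, 8 lands solely at r9c7 ⇒ r9c7=8.
Step 27. [r1c8∈{7}] r1c8's peers cover all but 7. So r1c8=7.
Step 28. [r9c9∈{2}] r9c9's peers cover all but 2. So r9c9=2.
Step 29. [r3c6∈{1}] only 1 remains possible at r3c6 ⇒ r3c6=1.
Step 30. [r3c1∈{5}] nothing but 5 survives at r3c1. So r3c1=5.
Step 31. [r3c7∈{2}] nothing but 2 survives at r3c7 ⇒ r3c7=2.
Step 32. [r4c6∈{5}] r4c6's peers cover all but 5. So r4c6=5.
Step 33. [r6c6∈{6}] only 6 remains possible at r6c6 ⇒ r6c6=6.
Step 34. [r5c9∈{7}] only 7 remains possible at r5c9, so r5c9=7.
Step 35. [r3c9∈{4}] r3c9's peers cover all but 4, so r3c9=4.
Step 36. [r9c3∈{9}] only 9 remains possible at r9c3. So r9c3=9.
Step 37. [r1c9∈{8}] r1c9 has the single candidate 8 ⇒ r1c9=8.
Step 38. [r5c4∈{3}] r5c4's peers cover all but 3, so r5c4=3.
Step 39. [r9c5∈{1}] r9c5's peers cover all but 1. So r9c5=1.
Step 40. [r2c3∈{2}] r2c3 has the single candidate 2, so r2c3=2.
Step 41. [r6c5∈{2}] only 2 remains possible at r6c5. So r6c5=2.
Step 42. [r7c1∈{7}] nothing but 7 survives at r7c1. So r7c1=7.
Step 43. [r1c2∈{9}] r1c2's peers cover all but 9, so r1c2=9.
Step 44. [r6c4∈{4}] r6c4 is down to just 4 ⇒ r6c4=4.

Answer: 6 9 4 2 5 3 1 7 8 / 8 1 2 7 4 9 6 3 5 / 5 3 7 6 8 1 2 9 4 / 4 2 3 1 7 5 9 8 6 / 1 6 5 3 9 8 4 2 7 / 9 7 8 4 2 6 3 5 1 / 7 8 1 9 6 2 5 4 3 / 2 5 6 8 3 4 7 1 9 / 3 4 9 5 1 7 8 6 2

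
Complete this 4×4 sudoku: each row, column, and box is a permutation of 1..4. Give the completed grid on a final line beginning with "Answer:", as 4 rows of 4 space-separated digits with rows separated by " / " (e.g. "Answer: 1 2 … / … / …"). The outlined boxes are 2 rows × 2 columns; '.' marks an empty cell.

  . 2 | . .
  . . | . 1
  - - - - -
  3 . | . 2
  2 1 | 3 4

Step 1. [r2c1∈{4}] only 4 remains possible at r2c1. So r2c1=4.
Step 2. [r3c3∈{1}] nothing but 1 survives at r3c3. So r3c3=1.
Step 3. [r2c3∈{2}] r2c3 is down to just 2, so r2c3=2.
Step 4. [r1c3∈{4}] only 4 remains possible at r1c3. So r1c3=4.
Step 5. [r1c4∈{3}] r1c4 is down to just 3 ⇒ r1c4=3.
Step 6. [r1c1∈{1}] r1c1 has the single candidate 1 ⇒ r1c1=1.
Step 7. [r2c2∈{3}] r2c2's peers cover all but 3, so r2c2=3.
Step 8. [r3c2∈{4}] r3c2 is down to just 4, so r3c2=4.

Answer: 1 2 4 3 / 4 3 2 1 / 3 4 1 2 / 2 1 3 4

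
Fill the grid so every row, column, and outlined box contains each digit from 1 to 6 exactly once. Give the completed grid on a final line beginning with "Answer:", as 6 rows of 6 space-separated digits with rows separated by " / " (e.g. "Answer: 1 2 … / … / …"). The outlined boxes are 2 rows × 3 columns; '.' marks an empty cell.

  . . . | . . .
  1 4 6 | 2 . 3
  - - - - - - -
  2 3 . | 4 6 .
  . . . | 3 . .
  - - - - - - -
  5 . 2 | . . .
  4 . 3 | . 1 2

Step 1. [r1c3∈{5}] r1c3 has the single candidate 5 ⇒ r1c3=5.
Step 2. [r5c4∈{6}] r5c4 is down to just 6 ⇒ r5c4=6.
Step 3. [r4c2∈{1,5,6}] r4c2 is the only open cell in col 2 admitting 5 ⇒ r4c2=5.
Step 4. [r4c6∈{1}] r4c6 has the single candidate 1, so r4c6=1.
Step 5. [r1c5∈{4}] nothing but 4 survives at r1c5, so r1c5=4.
Step 6. [r3c6∈{5}] r3c6 has the single candidate 5, so r3c6=5.
Step 7. [r1c4∈{1}] only 1 remains possible at r1c4, so r1c4=1.
Step 8. [r6c4∈{5}] r6c4 has the single candidate 5 ⇒ r6c4=5.
Step 9. [r4c3∈{4}] nothing but 4 survives at r4c3. So r4c3=4.
Step 10. [r5c6∈{4}] r5c6 has the single candidate 4, so r5c6=4.
Step 11. [r3c3∈{1}] r3c3 has the single candidate 1. So r3c3=1.
Step 12. [r5c2∈{1}] r5c2 is down to just 1 ⇒ r5c2=1.
Step 13. [r1c2∈{2}] only 2 remains possible at r1c2. So r1c2=2.
Step 14. [r1c6∈{6}] nothing but 6 survives at r1c6 ⇒ r1c6=6.
Step 15. [r1c1∈{3}] r1c1's peers cover all but 3 ⇒ r1c1=3.
Step 16. [r2c5∈{5}] nothing but 5 survives at r2c5 ⇒ r2c5=5.
Step 17. [r5c5∈{3}] r5c5's peers cover all but 3, so r5c5=3.
Step 18. [r6c2∈{6}] r6c2 is down to just 6, so r6c2=6.
Step 19. [r4c5∈{2}] r4c5 is down to just 2 ⇒ r4c5=2.
Step 20. [r4c1∈{6}] only 6 remains possible at r4c1, so r4c1=6.

Answer: 3 2 5 1 4 6 / 1 4 6 2 5 3 / 2 3 1 4 6 5 / 6 5 4 3 2 1 / 5 1 2 6 3 4 / 4 6 3 5 1 2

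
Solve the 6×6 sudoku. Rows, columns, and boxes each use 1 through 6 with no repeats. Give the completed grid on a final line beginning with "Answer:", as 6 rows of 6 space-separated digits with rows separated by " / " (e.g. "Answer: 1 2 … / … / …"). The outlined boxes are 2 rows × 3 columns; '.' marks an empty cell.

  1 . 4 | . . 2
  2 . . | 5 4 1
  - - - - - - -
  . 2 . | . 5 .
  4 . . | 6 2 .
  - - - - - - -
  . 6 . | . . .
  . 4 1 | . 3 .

Step 1. [r4c6∈{3}] r4c6 has the single candidate 3 ⇒ r4c6=3.
Step 2. [r6c1∈{5}] r6c1 is down to just 5 ⇒ r6c1=5.
Step 3. [r3c6∈{4}] nothing but 4 survives at r3c6, so r3c6=4.
Step 4. [r2c3∈{3,6}] 6 has one home in row 2: r2c3, so r2c3=6.
Step 5. [r3c3∈{3}] r3c3's peers cover all but 3 ⇒ r3c3=3.
Step 6. [r5c4∈{1,2,4}] r5c4 is the only open cell in row 5 admitting 4 ⇒ r5c4=4.
Step 7. [r1c2∈{3,5}] across row 1, 5 lands solely at r1c2, so r1c2=5.
Step 8. [r1c5∈{6}] r1c5's peers cover all but 6, so r1c5=6.
Step 9. [r5c5∈{1}] only 1 remains possible at r5c5 ⇒ r5c5=1.
Step 10. [r4c3∈{5}] r4c3 has the single candidate 5, so r4c3=5.
Step 11. [r3c1∈{6}] r3c1 is down to just 6. So r3c1=6.
Step 12. [r4c2∈{1}] r4c2 is down to just 1 ⇒ r4c2=1.
Step 13. [r5c3∈{2}] r5c3's peers cover all but 2, so r5c3=2.
Step 14. [r1c4∈{3}] only 3 remains possible at r1c4, so r1c4=3.
Step 15. [r6c4∈{2}] r6c4's peers cover all but 2. So r6c4=2.
Step 16. [r3c4∈{1}] r3c4 is down to just 1, so r3c4=1.
Step 17. [r5c1∈{3}] only 3 remains possible at r5c1 ⇒ r5c1=3.
Step 18. [r2c2∈{3}] r2c2 has the single candidate 3 ⇒ r2c2=3.
Step 19. [r6c6∈{6}] r6c6 has the single candidate 6. So r6c6=6.
Step 20. [r5c6∈{5}] only 5 remains possible at r5c6 ⇒ r5c6=5.

Answer: 1 5 4 3 6 2 / 2 3 6 5 4 1 / 6 2 3 1 5 4 / 4 1 5 6 2 3 / 3 6 2 4 1 5 / 5 4 1 2 3 6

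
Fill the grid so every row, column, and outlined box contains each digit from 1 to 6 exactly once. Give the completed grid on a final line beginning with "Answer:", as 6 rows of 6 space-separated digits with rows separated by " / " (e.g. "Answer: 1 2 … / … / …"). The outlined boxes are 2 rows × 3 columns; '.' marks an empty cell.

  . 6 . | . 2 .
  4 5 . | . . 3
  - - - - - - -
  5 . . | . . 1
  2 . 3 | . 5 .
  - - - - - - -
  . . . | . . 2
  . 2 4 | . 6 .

Step 1. [r5c2∈{1,3}] 3 has one home in col 2: r5c2. So r5c2=3.
Step 2. [r6c1∈{1}] r6c1 is down to just 1 ⇒ r6c1=1.
Step 3. [r2c5∈{1}] nothing but 1 survives at r2c5 ⇒ r2c5=1.
Step 4. [r3c4∈{2,3,4,6}] 2 has one home in row 3: r3c4, so r3c4=2.
Step 5. [r6c6∈{5}] nothing but 5 survives at r6c6, so r6c6=5.
Step 6. [r4c6∈{4,6}] r4c6 is the only open cell in col 6 admitting 6, so r4c6=6.
Step 7. [r4c4∈{4}] only 4 remains possible at r4c4. So r4c4=4.
Step 8. [r5c3∈{5,6}] 5 has one home in row 5: r5c3. So r5c3=5.
Step 9. [r5c5∈{4}] r5c5 has the single candidate 4. So r5c5=4.
Step 10. [r3c2∈{4}] only 4 remains possible at r3c2. So r3c2=4.
Step 11. [r5c4∈{1}] r5c4's peers cover all but 1 ⇒ r5c4=1.
Step 12. [r1c6∈{4}] only 4 remains possible at r1c6, so r1c6=4.
Step 13. [r2c3∈{2}] r2c3's peers cover all but 2 ⇒ r2c3=2.
Step 14. [r1c1∈{3}] only 3 remains possible at r1c1, so r1c1=3.
Step 15. [r6c4∈{3}] only 3 remains possible at r6c4 ⇒ r6c4=3.
Step 16. [r4c2∈{1}] only 1 remains possible at r4c2 ⇒ r4c2=1.
Step 17. [r3c5∈{3}] r3c5's peers cover all but 3, so r3c5=3.
Step 18. [r3c3∈{6}] nothing but 6 survives at r3c3. So r3c3=6.
Step 19. [r1c3∈{1}] only 1 remains possible at r1c3. So r1c3=1.
Step 20. [r2c4∈{6}] r2c4 has the single candidate 6, so r2c4=6.
Step 21. [r1c4∈{5}] nothing but 5 survives at r1c4 ⇒ r1c4=5.
Step 22. [r5c1∈{6}] r5c1 has the single candidate 6 ⇒ r5c1=6.

Answer: 3 6 1 5 2 4 / 4 5 2 6 1 3 / 5 4 6 2 3 1 / 2 1 3 4 5 6 / 6 3 5 1 4 2 / 1 2 4 3 6 5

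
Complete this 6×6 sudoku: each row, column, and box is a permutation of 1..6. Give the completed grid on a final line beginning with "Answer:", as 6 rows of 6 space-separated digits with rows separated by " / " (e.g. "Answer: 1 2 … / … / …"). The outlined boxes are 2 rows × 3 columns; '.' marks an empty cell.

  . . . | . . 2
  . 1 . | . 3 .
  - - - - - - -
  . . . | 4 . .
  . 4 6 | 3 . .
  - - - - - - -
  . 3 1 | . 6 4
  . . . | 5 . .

Step 1. [r5c1∈{2,5}] in row 5, 5 fits only at r5c1, so r5c1=5.
Step 2. [r1c5∈{1,4,5}] col 5 places 4 nowhere but r1c5. So r1c5=4.
Step 3. [r2c6∈{5,6}] across box 2, 5 lands solely at r2c6. So r2c6=5.
Step 4. [r4c6∈{1}] only 1 remains possible at r4c6 ⇒ r4c6=1.
Step 5. [r4c1∈{2}] r4c1 is down to just 2 ⇒ r4c1=2.
Step 6. [r6c2∈{2,6}] across col 2, 2 lands solely at r6c2. So r6c2=2.
Step 7. [r1c2∈{5,6}] across col 2, 6 lands solely at r1c2, so r1c2=6.
Step 8. [r6c3∈{4}] r6c3 has the single candidate 4 ⇒ r6c3=4.
Step 9. [r1c3∈{3,5}] 5 has one home in row 1: r1c3 ⇒ r1c3=5.
Step 10. [r1c1∈{3}] r1c1 has the single candidate 3 ⇒ r1c1=3.
Step 11. [r3c5∈{2,5}] in row 3, 2 fits only at r3c5 ⇒ r3c5=2.
Step 12. [r6c5∈{1}] only 1 remains possible at r6c5 ⇒ r6c5=1.
Step 13. [r2c3∈{2}] nothing but 2 survives at r2c3 ⇒ r2c3=2.
Step 14. [r3c3∈{3}] r3c3 is down to just 3 ⇒ r3c3=3.
Step 15. [r3c1∈{1}] r3c1 has the single candidate 1 ⇒ r3c1=1.
Step 16. [r6c6∈{3}] only 3 remains possible at r6c6, so r6c6=3.
Step 17. [r4c5∈{5}] r4c5 has the single candidate 5. So r4c5=5.
Step 18. [r3c2∈{5}] nothing but 5 survives at r3c2 ⇒ r3c2=5.
Step 19. [r2c4∈{6}] nothing but 6 survives at r2c4 ⇒ r2c4=6.
Step 20. [r6c1∈{6}] nothing but 6 survives at r6c1, so r6c1=6.
Step 21. [r2c1∈{4}] nothing but 4 survives at r2c1. So r2c1=4.
Step 22. [r3c6∈{6}] only 6 remains possible at r3c6, so r3c6=6.
Step 23. [r1c4∈{1}] only 1 remains possible at r1c4. So r1c4=1.
Step 24. [r5c4∈{2}] r5c4 is down to just 2. So r5c4=2.

Answer: 3 6 5 1 4 2 / 4 1 2 6 3 5 / 1 5 3 4 2 6 / 2 4 6 3 5 1 / 5 3 1 2 6 4 / 6 2 4 5 1 3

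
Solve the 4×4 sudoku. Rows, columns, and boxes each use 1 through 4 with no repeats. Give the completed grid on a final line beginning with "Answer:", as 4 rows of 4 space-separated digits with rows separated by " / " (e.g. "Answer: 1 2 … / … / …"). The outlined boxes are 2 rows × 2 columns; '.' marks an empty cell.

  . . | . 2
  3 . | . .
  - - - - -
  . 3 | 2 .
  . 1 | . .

Step 1. [r1c2∈{4}] r1c2 has the single candidate 4. So r1c2=4.
Step 2. [r1c3∈{1,3}] in row 1, 3 fits only at r1c3 ⇒ r1c3=3.
Step 3. [r4c3∈{4}] r4c3 has the single candidate 4. So r4c3=4.
Step 4. [r3c4∈{1}] r3c4 is down to just 1 ⇒ r3c4=1.
Step 5. [r1c1∈{1}] nothing but 1 survives at r1c1 ⇒ r1c1=1.
Step 6. [r3c1∈{4}] nothing but 4 survives at r3c1, so r3c1=4.
Step 7. [r2c3∈{1}] nothing but 1 survives at r2c3 ⇒ r2c3=1.
Step 8. [r4c4∈{3}] r4c4 is down to just 3 ⇒ r4c4=3.
Step 9. [r4c1∈{2}] r4c1 is down to just 2 ⇒ r4c1=2.
Step 10. [r2c2∈{2}] r2c2 is down to just 2. So r2c2=2.
Step 11. [r2c4∈{4}] r2c4 is down to just 4. So r2c4=4.

Answer: 1 4 3 2 / 3 2 1 4 / 4 3 2 1 / 2 1 4 3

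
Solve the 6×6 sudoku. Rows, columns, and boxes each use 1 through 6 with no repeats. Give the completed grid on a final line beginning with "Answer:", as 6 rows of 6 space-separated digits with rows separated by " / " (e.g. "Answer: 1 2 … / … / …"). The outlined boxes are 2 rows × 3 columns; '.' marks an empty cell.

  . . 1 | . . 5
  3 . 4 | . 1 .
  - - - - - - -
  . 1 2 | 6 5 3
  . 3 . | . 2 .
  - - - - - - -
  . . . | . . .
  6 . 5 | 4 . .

Step 1. [r6c2∈{2}] nothing but 2 survives at r6c2, so r6c2=2.
Step 2. [r5c1∈{1,4}] col 1 places 1 nowhere but r5c1, so r5c1=1.
Step 3. [r6c5∈{3}] r6c5's peers cover all but 3, so r6c5=3.
Step 4. [r2c4∈{2}] only 2 remains possible at r2c4. So r2c4=2.
Step 5. [r2c6∈{6}] r2c6 is down to just 6 ⇒ r2c6=6.
Step 6. [r4c6∈{1,4}] in col 6, 4 fits only at r4c6, so r4c6=4.
Step 7. [r1c2∈{6}] r1c2 has the single candidate 6. So r1c2=6.
Step 8. [r4c3∈{6}] only 6 remains possible at r4c3, so r4c3=6.
Step 9. [r5c2∈{4}] r5c2 has the single candidate 4. So r5c2=4.
Step 10. [r5c3∈{3}] nothing but 3 survives at r5c3 ⇒ r5c3=3.
Step 11. [r2c2∈{5}] nothing but 5 survives at r2c2, so r2c2=5.
Step 12. [r5c4∈{5}] only 5 remains possible at r5c4 ⇒ r5c4=5.
Step 13. [r1c4∈{3}] r1c4 has the single candidate 3 ⇒ r1c4=3.
Step 14. [r6c6∈{1}] only 1 remains possible at r6c6, so r6c6=1.
Step 15. [r1c5∈{4}] r1c5 is down to just 4, so r1c5=4.
Step 16. [r5c6∈{2}] r5c6 has the single candidate 2 ⇒ r5c6=2.
Step 17. [r1c1∈{2}] nothing but 2 survives at r1c1 ⇒ r1c1=2.
Step 18. [r4c1∈{5}] nothing but 5 survives at r4c1 ⇒ r4c1=5.
Step 19. [r4c4∈{1}] only 1 remains possible at r4c4. So r4c4=1.
Step 20. [r3c1∈{4}] r3c1's peers cover all but 4, so r3c1=4.
Step 21. [r5c5∈{6}] r5c5 has the single candidate 6, so r5c5=6.

Answer: 2 6 1 3 4 5 / 3 5 4 2 1 6 / 4 1 2 6 5 3 / 5 3 6 1 2 4 / 1 4 3 5 6 2 / 6 2 5 4 3 1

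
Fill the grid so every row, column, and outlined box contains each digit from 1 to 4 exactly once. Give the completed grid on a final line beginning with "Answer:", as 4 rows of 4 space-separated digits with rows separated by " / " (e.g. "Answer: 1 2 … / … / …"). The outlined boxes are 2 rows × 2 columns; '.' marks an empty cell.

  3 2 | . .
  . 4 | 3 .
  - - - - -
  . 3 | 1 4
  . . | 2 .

Step 1. [r2c1∈{1}] r2c1's peers cover all but 1. So r2c1=1.
Step 2. [r4c4∈{3}] nothing but 3 survives at r4c4 ⇒ r4c4=3.
Step 3. [r2c4∈{2}] only 2 remains possible at r2c4, so r2c4=2.
Step 4. [r4c2∈{1}] r4c2 is down to just 1. So r4c2=1.
Step 5. [r1c3∈{4}] r1c3 has the single candidate 4 ⇒ r1c3=4.
Step 6. [r3c1∈{2}] nothing but 2 survives at r3c1, so r3c1=2.
Step 7. [r4c1∈{4}] r4c1 is down to just 4, so r4c1=4.
Step 8. [r1c4∈{1}] r1c4's peers cover all but 1, so r1c4=1.

Answer: 3 2 4 1 / 1 4 3 2 / 2 3 1 4 / 4 1 2 3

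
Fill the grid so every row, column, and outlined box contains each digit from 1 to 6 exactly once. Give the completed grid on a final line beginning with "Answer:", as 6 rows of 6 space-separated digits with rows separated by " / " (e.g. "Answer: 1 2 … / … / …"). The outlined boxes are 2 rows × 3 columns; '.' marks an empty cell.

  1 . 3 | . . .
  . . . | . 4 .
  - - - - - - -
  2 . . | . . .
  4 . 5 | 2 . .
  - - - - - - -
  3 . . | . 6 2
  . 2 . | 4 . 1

Step 1. [r5c4∈{5}] r5c4 has the single candidate 5 ⇒ r5c4=5.
Step 2. [r1c4∈{6}] only 6 remains possible at r1c4. So r1c4=6.
Step 3. [r1c6∈{5}] r1c6's peers cover all but 5 ⇒ r1c6=5.
Step 4. [r2c6∈{3}] r2c6 has the single candidate 3, so r2c6=3.
Step 5. [r3c4∈{1,3}] r3c4 is the only open cell in col 4 admitting 3. So r3c4=3.
Step 6. [r6c3∈{6}] only 6 remains possible at r6c3. So r6c3=6.
Step 7. [r3c3∈{1}] nothing but 1 survives at r3c3, so r3c3=1.
Step 8. [r3c2∈{6}] r3c2's peers cover all but 6, so r3c2=6.
Step 9. [r1c2∈{4}] only 4 remains possible at r1c2. So r1c2=4.
Step 10. [r6c1∈{5}] r6c1 has the single candidate 5. So r6c1=5.
Step 11. [r5c2∈{1}] r5c2's peers cover all but 1. So r5c2=1.
Step 12. [r1c5∈{2}] r1c5 is down to just 2, so r1c5=2.
Step 13. [r6c5∈{3}] r6c5's peers cover all but 3, so r6c5=3.
Step 14. [r4c6∈{6}] only 6 remains possible at r4c6. So r4c6=6.
Step 15. [r2c3∈{2}] nothing but 2 survives at r2c3, so r2c3=2.
Step 16. [r4c5∈{1}] r4c5 has the single candidate 1 ⇒ r4c5=1.
Step 17. [r3c6∈{4}] r3c6 has the single candidate 4, so r3c6=4.
Step 18. [r2c1∈{6}] r2c1 has the single candidate 6. So r2c1=6.
Step 19. [r3c5∈{5}] r3c5's peers cover all but 5, so r3c5=5.
Step 20. [r4c2∈{3}] nothing but 3 survives at r4c2. So r4c2=3.
Step 21. [r5c3∈{4}] r5c3 has the single candidate 4. So r5c3=4.
Step 22. [r2c4∈{1}] r2c4 has the single candidate 1. So r2c4=1.
Step 23. [r2c2∈{5}] r2c2 has the single candidate 5, so r2c2=5.

Answer: 1 4 3 6 2 5 / 6 5 2 1 4 3 / 2 6 1 3 5 4 / 4 3 5 2 1 6 / 3 1 4 5 6 2 / 5 2 6 4 3 1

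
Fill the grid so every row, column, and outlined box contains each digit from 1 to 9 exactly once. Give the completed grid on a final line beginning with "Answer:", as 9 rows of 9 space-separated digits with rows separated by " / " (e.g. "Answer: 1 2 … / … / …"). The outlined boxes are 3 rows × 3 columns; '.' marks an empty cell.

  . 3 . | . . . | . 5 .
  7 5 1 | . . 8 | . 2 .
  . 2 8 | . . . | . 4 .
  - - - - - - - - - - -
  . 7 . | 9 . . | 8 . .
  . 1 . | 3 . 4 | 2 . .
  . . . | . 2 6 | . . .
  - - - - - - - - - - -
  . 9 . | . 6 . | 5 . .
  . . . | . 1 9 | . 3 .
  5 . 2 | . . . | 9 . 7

Step 1. [r8c4∈{2,4,5,7,8}] across row 8, 5 lands solely at r8c4, so r8c4=5.
Step 2. [r9c8∈{1,6,8}] r9c8 is the only open cell in row 9 admitting 1 ⇒ r9c8=1.
Step 3. [r9c2∈{4,6,8}] in row 9, 6 fits only at r9c2 ⇒ r9c2=6.
Step 4. [r4c8∈{6}] r4c8 has the single candidate 6 ⇒ r4c8=6.
Step 5. [r1c9∈{1,6,8,9}] 8 has one home in row 1: r1c9 ⇒ r1c9=8.
Step 6. [r4c5∈{5}] r4c5's peers cover all but 5 ⇒ r4c5=5.
Step 7. [r4c6∈{1}] r4c6 is down to just 1, so r4c6=1.
Step 8. [r8c9∈{2,4,6}] 2 has one home in row 8: r8c9 ⇒ r8c9=2.
Step 9. [r7c9∈{4}] only 4 remains possible at r7c9 ⇒ r7c9=4.
Step 10. [r6c7∈{1,3,4,7}] r6c7 is the only open cell in col 7 admitting 4, so r6c7=4.
Step 11. [r4c9∈{3}] only 3 remains possible at r4c9 ⇒ r4c9=3.
Step 12. [r6c2∈{8}] only 8 remains possible at r6c2. So r6c2=8.
Step 13. [r6c4∈{7}] r6c4's peers cover all but 7. So r6c4=7.
Step 14. [r6c8∈{9}] nothing but 9 survives at r6c8. So r6c8=9.
Step 15. [r7c6∈{2,3,7}] across box 8, 7 lands solely at r7c6, so r7c6=7.
Step 16. [r4c3∈{4}] r4c3's peers cover all but 4. So r4c3=4.
Step 17. [r1c1∈{4,6,9}] r1c1 is the only open cell in box 1 admitting 4. So r1c1=4.
Step 18. [r8c7∈{6}] r8c7's peers cover all but 6, so r8c7=6.
Step 19. [r9c6∈{3}] r9c6 has the single candidate 3 ⇒ r9c6=3.
Step 20. [r5c9∈{5}] r5c9 is down to just 5, so r5c9=5.
Step 21. [r7c8∈{8}] only 8 remains possible at r7c8. So r7c8=8.
Step 22. [r9c4∈{4,8}] 8 has one home in col 4: r9c4, so r9c4=8.
Step 23. [r2c4∈{4,6}] r2c4 is the only open cell in col 4 admitting 4. So r2c4=4.
Step 24. [r6c1∈{3}] r6c1 has the single candidate 3 ⇒ r6c1=3.
Step 25. [r2c7∈{3}] only 3 remains possible at r2c7, so r2c7=3.
Step 26. [r2c5∈{9}] only 9 remains possible at r2c5 ⇒ r2c5=9.
Step 27. [r3c9∈{1,6,9}] in col 9, 9 fits only at r3c9 ⇒ r3c9=9.
Step 28. [r3c1∈{6}] r3c1's peers cover all but 6. So r3c1=6.
Step 29. [r1c4∈{1,2,6}] 6 has one home in row 1: r1c4 ⇒ r1c4=6.
Step 30. [r1c7∈{1,7}] r1c7 is the only open cell in row 1 admitting 1, so r1c7=1.
Step 31. [r5c3∈{6,9}] across row 5, 6 lands solely at r5c3 ⇒ r5c3=6.
Step 32. [r1c5∈{7}] nothing but 7 survives at r1c5, so r1c5=7.
Step 33. [r8c1∈{8}] r8c1 has the single candidate 8. So r8c1=8.
Step 34. [r6c9∈{1}] r6c9 has the single candidate 1. So r6c9=1.
Step 35. [r5c5∈{8}] r5c5 is down to just 8. So r5c5=8.
Step 36. [r7c1∈{1}] r7c1 is down to just 1. So r7c1=1.
Step 37. [r2c9∈{6}] nothing but 6 survives at r2c9, so r2c9=6.
Step 38. [r4c1∈{2}] nothing but 2 survives at r4c1 ⇒ r4c1=2.
Step 39. [r5c1∈{9}] r5c1 is down to just 9, so r5c1=9.
Step 40. [r8c3∈{7}] r8c3 has the single candidate 7. So r8c3=7.
Step 41. [r1c6∈{2}] r1c6 has the single candidate 2 ⇒ r1c6=2.
Step 42. [r7c4∈{2}] only 2 remains possible at r7c4, so r7c4=2.
Step 43. [r3c7∈{7}] r3c7 has the single candidate 7 ⇒ r3c7=7.
Step 44. [r3c6∈{5}] r3c6 has the single candidate 5. So r3c6=5.
Step 45. [r3c4∈{1}] only 1 remains possible at r3c4. So r3c4=1.
Step 46. [r3c5∈{3}] r3c5's peers cover all but 3 ⇒ r3c5=3.
Step 47. [r7c3∈{3}] r7c3 is down to just 3, so r7c3=3.
Step 48. [r5c8∈{7}] r5c8's peers cover all but 7. So r5c8=7.
Step 49. [r1c3∈{9}] r1c3 has the single candidate 9 ⇒ r1c3=9.
Step 50. [r6c3∈{5}] r6c3's peers cover all but 5 ⇒ r6c3=5.
Step 51. [r8c2∈{4}] r8c2 is down to just 4 ⇒ r8c2=4.
Step 52. [r9c5∈{4}] r9c5 has the single candidate 4, so r9c5=4.

Answer: 4 3 9 6 7 2 1 5 8 / 7 5 1 4 9 8 3 2 6 / 6 2 8 1 3 5 7 4 9 / 2 7 4 9 5 1 8 6 3 / 9 1 6 3 8 4 2 7 5 / 3 8 5 7 2 6 4 9 1 / 1 9 3 2 6 7 5 8 4 / 8 4 7 5 1 9 6 3 2 / 5 6 2 8 4 3 9 1 7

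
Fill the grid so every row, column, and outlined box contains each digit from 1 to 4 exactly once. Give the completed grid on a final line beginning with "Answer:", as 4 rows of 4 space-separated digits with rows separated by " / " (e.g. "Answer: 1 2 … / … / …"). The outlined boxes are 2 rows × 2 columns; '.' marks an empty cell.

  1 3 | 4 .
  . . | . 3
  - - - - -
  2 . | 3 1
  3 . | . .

Step 1. [r4c4∈{2,4}] 4 has one home in col 4: r4c4. So r4c4=4.
Step 2. [r2c2∈{2,4}] col 2 places 2 nowhere but r2c2. So r2c2=2.
Step 3. [r3c2∈{4}] r3c2 is down to just 4 ⇒ r3c2=4.
Step 4. [r2c3∈{1}] r2c3 has the single candidate 1 ⇒ r2c3=1.
Step 5. [r4c2∈{1}] only 1 remains possible at r4c2. So r4c2=1.
Step 6. [r1c4∈{2}] nothing but 2 survives at r1c4. So r1c4=2.
Step 7. [r2c1∈{4}] r2c1's peers cover all but 4 ⇒ r2c1=4.
Step 8. [r4c3∈{2}] r4c3 is down to just 2 ⇒ r4c3=2.

Answer: 1 3 4 2 / 4 2 1 3 / 2 4 3 1 / 3 1 2 4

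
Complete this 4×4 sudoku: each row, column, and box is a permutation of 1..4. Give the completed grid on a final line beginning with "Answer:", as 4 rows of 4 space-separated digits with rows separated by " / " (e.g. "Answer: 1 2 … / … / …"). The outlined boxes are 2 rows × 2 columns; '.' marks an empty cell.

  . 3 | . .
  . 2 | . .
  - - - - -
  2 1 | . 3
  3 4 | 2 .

Step 1. [r3c3∈{4}] nothing but 4 survives at r3c3. So r3c3=4.
Step 2. [r1c3∈{1}] r1c3's peers cover all but 1, so r1c3=1.
Step 3. [r1c1∈{4}] only 4 remains possible at r1c1, so r1c1=4.
Step 4. [r2c4∈{4}] r2c4 has the single candidate 4. So r2c4=4.
Step 5. [r2c3∈{3}] nothing but 3 survives at r2c3 ⇒ r2c3=3.
Step 6. [r1c4∈{2}] r1c4's peers cover all but 2. So r1c4=2.
Step 7. [r2c1∈{1}] only 1 remains possible at r2c1 ⇒ r2c1=1.
Step 8. [r4c4∈{1}] nothing but 1 survives at r4c4 ⇒ r4c4=1.

Answer: 4 3 1 2 / 1 2 3 4 / 2 1 4 3 / 3 4 2 1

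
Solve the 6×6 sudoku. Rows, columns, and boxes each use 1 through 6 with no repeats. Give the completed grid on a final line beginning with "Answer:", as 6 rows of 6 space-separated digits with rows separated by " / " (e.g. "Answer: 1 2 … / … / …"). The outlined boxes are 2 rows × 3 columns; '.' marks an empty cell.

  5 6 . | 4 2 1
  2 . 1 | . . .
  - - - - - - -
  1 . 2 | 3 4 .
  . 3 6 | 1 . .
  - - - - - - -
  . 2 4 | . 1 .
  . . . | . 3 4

Step 1. [r4c5∈{5}] nothing but 5 survives at r4c5 ⇒ r4c5=5.
Step 2. [r3c6∈{6}] r3c6 has the single candidate 6. So r3c6=6.
Step 3. [r5c6∈{5}] r5c6 has the single candidate 5, so r5c6=5.
Step 4. [r5c4∈{6}] nothing but 6 survives at r5c4 ⇒ r5c4=6.
Step 5. [r6c3∈{5}] r6c3 has the single candidate 5. So r6c3=5.
Step 6. [r4c1∈{4}] r4c1 is down to just 4. So r4c1=4.
Step 7. [r4c6∈{2}] only 2 remains possible at r4c6. So r4c6=2.
Step 8. [r6c4∈{2}] only 2 remains possible at r6c4. So r6c4=2.
Step 9. [r6c2∈{1}] only 1 remains possible at r6c2, so r6c2=1.
Step 10. [r6c1∈{6}] only 6 remains possible at r6c1 ⇒ r6c1=6.
Step 11. [r2c6∈{3}] r2c6 is down to just 3, so r2c6=3.
Step 12. [r2c4∈{5}] nothing but 5 survives at r2c4 ⇒ r2c4=5.
Step 13. [r1c3∈{3}] nothing but 3 survives at r1c3. So r1c3=3.
Step 14. [r2c2∈{4}] nothing but 4 survives at r2c2. So r2c2=4.
Step 15. [r3c2∈{5}] r3c2's peers cover all but 5, so r3c2=5.
Step 16. [r5c1∈{3}] nothing but 3 survives at r5c1 ⇒ r5c1=3.
Step 17. [r2c5∈{6}] r2c5's peers cover all but 6 ⇒ r2c5=6.

Answer: 5 6 3 4 2 1 / 2 4 1 5 6 3 / 1 5 2 3 4 6 / 4 3 6 1 5 2 / 3 2 4 6 1 5 / 6 1 5 2 3 4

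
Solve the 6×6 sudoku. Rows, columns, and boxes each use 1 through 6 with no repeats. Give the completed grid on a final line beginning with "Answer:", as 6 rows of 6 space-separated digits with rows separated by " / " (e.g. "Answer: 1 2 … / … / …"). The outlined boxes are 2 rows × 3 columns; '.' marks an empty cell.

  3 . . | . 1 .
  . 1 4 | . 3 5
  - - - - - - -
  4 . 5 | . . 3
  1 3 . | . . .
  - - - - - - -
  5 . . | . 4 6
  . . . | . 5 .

Step 1. [r5c2∈{2}] nothing but 2 survives at r5c2, so r5c2=2.
Step 2. [r4c3∈{2,6}] r4c3 is the only open cell in box 3 admitting 2 ⇒ r4c3=2.
Step 3. [r3c2∈{6}] r3c2's peers cover all but 6. So r3c2=6.
Step 4. [r6c6∈{1,2}] col 6 places 1 nowhere but r6c6. So r6c6=1.
Step 5. [r6c4∈{2,3}] in row 6, 2 fits only at r6c4 ⇒ r6c4=2.
Step 6. [r1c3∈{6}] nothing but 6 survives at r1c3. So r1c3=6.
Step 7. [r1c4∈{4}] only 4 remains possible at r1c4. So r1c4=4.
Step 8. [r5c4∈{3}] r5c4 is down to just 3, so r5c4=3.
Step 9. [r2c4∈{6}] r2c4's peers cover all but 6. So r2c4=6.
Step 10. [r6c3∈{3}] only 3 remains possible at r6c3 ⇒ r6c3=3.
Step 11. [r3c4∈{1}] nothing but 1 survives at r3c4, so r3c4=1.
Step 12. [r1c6∈{2}] nothing but 2 survives at r1c6. So r1c6=2.
Step 13. [r5c3∈{1}] nothing but 1 survives at r5c3. So r5c3=1.
Step 14. [r1c2∈{5}] r1c2 is down to just 5. So r1c2=5.
Step 15. [r4c6∈{4}] r4c6 has the single candidate 4. So r4c6=4.
Step 16. [r4c4∈{5}] r4c4's peers cover all but 5, so r4c4=5.
Step 17. [r3c5∈{2}] r3c5 has the single candidate 2 ⇒ r3c5=2.
Step 18. [r4c5∈{6}] nothing but 6 survives at r4c5, so r4c5=6.
Step 19. [r2c1∈{2}] nothing but 2 survives at r2c1, so r2c1=2.
Step 20. [r6c1∈{6}] r6c1 has the single candidate 6, so r6c1=6.
Step 21. [r6c2∈{4}] r6c2 is down to just 4 ⇒ r6c2=4.

Answer: 3 5 6 4 1 2 / 2 1 4 6 3 5 / 4 6 5 1 2 3 / 1 3 2 5 6 4 / 5 2 1 3 4 6 / 6 4 3 2 5 1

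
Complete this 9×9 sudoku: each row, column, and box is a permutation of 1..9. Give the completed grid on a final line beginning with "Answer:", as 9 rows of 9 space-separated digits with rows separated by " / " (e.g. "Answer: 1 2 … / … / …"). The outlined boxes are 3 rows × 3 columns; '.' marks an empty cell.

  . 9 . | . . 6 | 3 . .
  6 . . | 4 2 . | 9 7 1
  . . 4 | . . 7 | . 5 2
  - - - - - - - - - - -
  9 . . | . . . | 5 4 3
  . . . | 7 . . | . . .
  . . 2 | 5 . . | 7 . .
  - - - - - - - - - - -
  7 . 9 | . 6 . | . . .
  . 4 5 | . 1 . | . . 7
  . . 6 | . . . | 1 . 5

Step 1. [r1c8∈{8}] only 8 remains possible at r1c8. So r1c8=8.
Step 2. [r4c5∈{8}] r4c5 has the single candidate 8. So r4c5=8.
Step 3. [r7c2∈{1,2,3,8}] in row 7, 1 fits only at r7c2. So r7c2=1.
Step 4. [r9c2∈{2,3,8}] 2 has one home in col 2: r9c2 ⇒ r9c2=2.
Step 5. [r7c6∈{2,3,4,5,8}] row 7 places 5 nowhere but r7c6. So r7c6=5.
Step 6. [r2c2∈{3,5,8}] 5 has one home in row 2: r2c2. So r2c2=5.
Step 7. [r1c4∈{1}] r1c4's peers cover all but 1, so r1c4=1.
Step 8. [r5c1∈{1,3,4,5,8}] r5c1 is the only open cell in row 5 admitting 5, so r5c1=5.
Step 9. [r6c1∈{1,3,4,8}] across col 1, 4 lands solely at r6c1. So r6c1=4.
Step 10. [r7c7∈{2,4,8}] 4 has one home in col 7: r7c7 ⇒ r7c7=4.
Step 11. [r7c9∈{8}] r7c9's peers cover all but 8. So r7c9=8.
Step 12. [r6c2∈{3,6,8}] in row 6, 8 fits only at r6c2, so r6c2=8.
Step 13. [r3c2∈{3}] only 3 remains possible at r3c2. So r3c2=3.
Step 14. [r2c6∈{3,8}] across row 2, 3 lands solely at r2c6, so r2c6=3.
Step 15. [r3c4∈{8,9}] in box 2, 8 fits only at r3c4 ⇒ r3c4=8.
Step 16. [r5c2∈{6}] only 6 remains possible at r5c2, so r5c2=6.
Step 17. [r5c9∈{9}] r5c9 is down to just 9 ⇒ r5c9=9.
Step 18. [r9c5∈{3,4,7,9}] row 9 places 7 nowhere but r9c5, so r9c5=7.
Step 19. [r9c6∈{4,8,9}] across row 9, 4 lands solely at r9c6 ⇒ r9c6=4.
Step 20. [r8c6∈{2,8,9}] col 6 places 8 nowhere but r8c6 ⇒ r8c6=8.
Step 21. [r8c1∈{3}] r8c1 has the single candidate 3 ⇒ r8c1=3.
Step 22. [r6c5∈{3,9}] row 6 places 3 nowhere but r6c5, so r6c5=3.
Step 23. [r4c2∈{7}] r4c2 is down to just 7, so r4c2=7.
Step 24. [r4c3∈{1}] r4c3 is down to just 1 ⇒ r4c3=1.
Step 25. [r4c6∈{2}] only 2 remains possible at r4c6. So r4c6=2.
Step 26. [r5c6∈{1}] only 1 remains possible at r5c6. So r5c6=1.
Step 27. [r5c8∈{2}] r5c8 is down to just 2. So r5c8=2.
Step 28. [r7c4∈{2,3}] r7c4 is the only open cell in row 7 admitting 2 ⇒ r7c4=2.
Step 29. [r8c4∈{9}] nothing but 9 survives at r8c4. So r8c4=9.
Step 30. [r8c8∈{6}] r8c8 has the single candidate 6 ⇒ r8c8=6.
Step 31. [r9c4∈{3}] nothing but 3 survives at r9c4, so r9c4=3.
Step 32. [r6c9∈{6}] only 6 remains possible at r6c9. So r6c9=6.
Step 33. [r3c7∈{6}] r3c7 is down to just 6 ⇒ r3c7=6.
Step 34. [r3c1∈{1}] nothing but 1 survives at r3c1 ⇒ r3c1=1.
Step 35. [r1c9∈{4}] r1c9 has the single candidate 4 ⇒ r1c9=4.
Step 36. [r5c5∈{4}] nothing but 4 survives at r5c5 ⇒ r5c5=4.
Step 37. [r2c3∈{8}] r2c3 has the single candidate 8, so r2c3=8.
Step 38. [r7c8∈{3}] only 3 remains possible at r7c8. So r7c8=3.
Step 39. [r5c3∈{3}] r5c3 is down to just 3, so r5c3=3.
Step 40. [r4c4∈{6}] r4c4's peers cover all but 6. So r4c4=6.
Step 41. [r1c5∈{5}] nothing but 5 survives at r1c5 ⇒ r1c5=5.
Step 42. [r3c5∈{9}] r3c5's peers cover all but 9. So r3c5=9.
Step 43. [r9c8∈{9}] r9c8 has the single candidate 9, so r9c8=9.
Step 44. [r5c7∈{8}] r5c7 has the single candidate 8. So r5c7=8.
Step 45. [r6c6∈{9}] r6c6 has the single candidate 9. So r6c6=9.
Step 46. [r1c3∈{7}] only 7 remains possible at r1c3. So r1c3=7.
Step 47. [r8c7∈{2}] r8c7 has the single candidate 2 ⇒ r8c7=2.
Step 48. [r6c8∈{1}] nothing but 1 survives at r6c8 ⇒ r6c8=1.
Step 49. [r1c1∈{2}] r1c1 has the single candidate 2 ⇒ r1c1=2.
Step 50. [r9c1∈{8}] r9c1's peers cover all but 8 ⇒ r9c1=8.

Answer: 2 9 7 1 5 6 3 8 4 / 6 5 8 4 2 3 9 7 1 / 1 3 4 8 9 7 6 5 2 / 9 7 1 6 8 2 5 4 3 / 5 6 3 7 4 1 8 2 9 / 4 8 2 5 3 9 7 1 6 / 7 1 9 2 6 5 4 3 8 / 3 4 5 9 1 8 2 6 7 / 8 2 6 3 7 4 1 9 5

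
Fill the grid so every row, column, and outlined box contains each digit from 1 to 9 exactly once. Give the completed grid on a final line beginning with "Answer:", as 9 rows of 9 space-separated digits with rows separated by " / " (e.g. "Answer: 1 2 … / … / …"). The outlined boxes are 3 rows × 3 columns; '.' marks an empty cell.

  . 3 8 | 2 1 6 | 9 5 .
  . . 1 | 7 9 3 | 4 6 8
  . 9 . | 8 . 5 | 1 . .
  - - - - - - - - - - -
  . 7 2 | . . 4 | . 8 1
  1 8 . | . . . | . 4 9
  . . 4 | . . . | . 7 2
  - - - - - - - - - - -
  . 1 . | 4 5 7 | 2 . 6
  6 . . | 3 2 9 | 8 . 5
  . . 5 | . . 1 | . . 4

Step 1. [r6c2∈{5,6}] 6 has one home in col 2: r6c2, so r6c2=6.
Step 2. [r5c3∈{3}] r5c3's peers cover all but 3, so r5c3=3.
Step 3. [r7c3∈{9}] nothing but 9 survives at r7c3. So r7c3=9.
Step 4. [r7c8∈{3}] r7c8 is down to just 3 ⇒ r7c8=3.
Step 5. [r9c5∈{6,8}] box 8 places 8 nowhere but r9c5. So r9c5=8.
Step 6. [r8c3∈{7}] r8c3 is down to just 7 ⇒ r8c3=7.
Step 7. [r1c9∈{7}] nothing but 7 survives at r1c9 ⇒ r1c9=7.
Step 8. [r9c4∈{6}] r9c4 is down to just 6. So r9c4=6.
Step 9. [r5c4∈{5}] r5c4 has the single candidate 5, so r5c4=5.
Step 10. [r4c4∈{9}] r4c4 is down to just 9 ⇒ r4c4=9.
Step 11. [r4c1∈{5}] r4c1's peers cover all but 5 ⇒ r4c1=5.
Step 12. [r2c1∈{2}] r2c1 has the single candidate 2 ⇒ r2c1=2.
Step 13. [r6c5∈{3}] only 3 remains possible at r6c5, so r6c5=3.
Step 14. [r5c7∈{6}] r5c7 is down to just 6 ⇒ r5c7=6.
Step 15. [r3c5∈{4}] nothing but 4 survives at r3c5, so r3c5=4.
Step 16. [r3c3∈{6}] r3c3 is down to just 6. So r3c3=6.
Step 17. [r9c2∈{2}] r9c2's peers cover all but 2, so r9c2=2.
Step 18. [r4c5∈{6}] r4c5's peers cover all but 6, so r4c5=6.
Step 19. [r8c8∈{1}] r8c8 has the single candidate 1, so r8c8=1.
Step 20. [r9c1∈{3}] r9c1's peers cover all but 3 ⇒ r9c1=3.
Step 21. [r3c9∈{3}] r3c9 is down to just 3 ⇒ r3c9=3.
Step 22. [r6c4∈{1}] r6c4 is down to just 1 ⇒ r6c4=1.
Step 23. [r5c6∈{2}] only 2 remains possible at r5c6, so r5c6=2.
Step 24. [r6c1∈{9}] r6c1's peers cover all but 9 ⇒ r6c1=9.
Step 25. [r8c2∈{4}] nothing but 4 survives at r8c2, so r8c2=4.
Step 26. [r7c1∈{8}] r7c1 has the single candidate 8 ⇒ r7c1=8.
Step 27. [r5c5∈{7}] r5c5's peers cover all but 7, so r5c5=7.
Step 28. [r3c1∈{7}] r3c1 is down to just 7, so r3c1=7.
Step 29. [r1c1∈{4}] only 4 remains possible at r1c1. So r1c1=4.
Step 30. [r9c7∈{7}] r9c7 has the single candidate 7. So r9c7=7.
Step 31. [r6c6∈{8}] r6c6 has the single candidate 8. So r6c6=8.
Step 32. [r2c2∈{5}] nothing but 5 survives at r2c2, so r2c2=5.
Step 33. [r3c8∈{2}] only 2 remains possible at r3c8, so r3c8=2.
Step 34. [r9c8∈{9}] nothing but 9 survives at r9c8, so r9c8=9.
Step 35. [r4c7∈{3}] nothing but 3 survives at r4c7. So r4c7=3.
Step 36. [r6c7∈{5}] r6c7 is down to just 5 ⇒ r6c7=5.

Answer: 4 3 8 2 1 6 9 5 7 / 2 5 1 7 9 3 4 6 8 / 7 9 6 8 4 5 1 2 3 / 5 7 2 9 6 4 3 8 1 / 1 8 3 5 7 2 6 4 9 / 9 6 4 1 3 8 5 7 2 / 8 1 9 4 5 7 2 3 6 / 6 4 7 3 2 9 8 1 5 / 3 2 5 6 8 1 7 9 4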